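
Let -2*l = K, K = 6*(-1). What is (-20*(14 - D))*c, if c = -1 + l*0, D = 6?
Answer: 160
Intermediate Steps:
K = -6
l = 3 (l = -½*(-6) = 3)
c = -1 (c = -1 + 3*0 = -1 + 0 = -1)
(-20*(14 - D))*c = -20*(14 - 1*6)*(-1) = -20*(14 - 6)*(-1) = -20*8*(-1) = -160*(-1) = 160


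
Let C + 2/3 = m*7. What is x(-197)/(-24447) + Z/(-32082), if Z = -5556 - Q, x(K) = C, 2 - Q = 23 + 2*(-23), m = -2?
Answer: 136909243/784308654 ≈ 0.17456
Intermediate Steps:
C = -44/3 (C = -⅔ - 2*7 = -⅔ - 14 = -44/3 ≈ -14.667)
Q = 25 (Q = 2 - (23 + 2*(-23)) = 2 - (23 - 46) = 2 - 1*(-23) = 2 + 23 = 25)
x(K) = -44/3
Z = -5581 (Z = -5556 - 1*25 = -5556 - 25 = -5581)
x(-197)/(-24447) + Z/(-32082) = -44/3/(-24447) - 5581/(-32082) = -44/3*(-1/24447) - 5581*(-1/32082) = 44/73341 + 5581/32082 = 136909243/784308654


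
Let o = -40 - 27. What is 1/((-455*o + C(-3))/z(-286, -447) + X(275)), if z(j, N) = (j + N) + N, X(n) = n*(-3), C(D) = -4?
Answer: -1180/1003981 ≈ -0.0011753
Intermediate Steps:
X(n) = -3*n
z(j, N) = j + 2*N (z(j, N) = (N + j) + N = j + 2*N)
o = -67
1/((-455*o + C(-3))/z(-286, -447) + X(275)) = 1/((-455*(-67) - 4)/(-286 + 2*(-447)) - 3*275) = 1/((30485 - 4)/(-286 - 894) - 825) = 1/(30481/(-1180) - 825) = 1/(30481*(-1/1180) - 825) = 1/(-30481/1180 - 825) = 1/(-1003981/1180) = -1180/1003981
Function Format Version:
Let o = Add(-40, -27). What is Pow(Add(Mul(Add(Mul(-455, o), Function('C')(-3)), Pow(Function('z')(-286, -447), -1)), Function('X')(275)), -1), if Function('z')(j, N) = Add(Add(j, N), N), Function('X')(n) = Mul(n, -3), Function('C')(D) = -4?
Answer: Rational(-1180, 1003981) ≈ -0.0011753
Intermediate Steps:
Function('X')(n) = Mul(-3, n)
Function('z')(j, N) = Add(j, Mul(2, N)) (Function('z')(j, N) = Add(Add(N, j), N) = Add(j, Mul(2, N)))
o = -67
Pow(Add(Mul(Add(Mul(-455, o), Function('C')(-3)), Pow(Function('z')(-286, -447), -1)), Function('X')(275)), -1) = Pow(Add(Mul(Add(Mul(-455, -67), -4), Pow(Add(-286, Mul(2, -447)), -1)), Mul(-3, 275)), -1) = Pow(Add(Mul(Add(30485, -4), Pow(Add(-286, -894), -1)), -825), -1) = Pow(Add(Mul(30481, Pow(-1180, -1)), -825), -1) = Pow(Add(Mul(30481, Rational(-1, 1180)), -825), -1) = Pow(Add(Rational(-30481, 1180), -825), -1) = Pow(Rational(-1003981, 1180), -1) = Rational(-1180, 1003981)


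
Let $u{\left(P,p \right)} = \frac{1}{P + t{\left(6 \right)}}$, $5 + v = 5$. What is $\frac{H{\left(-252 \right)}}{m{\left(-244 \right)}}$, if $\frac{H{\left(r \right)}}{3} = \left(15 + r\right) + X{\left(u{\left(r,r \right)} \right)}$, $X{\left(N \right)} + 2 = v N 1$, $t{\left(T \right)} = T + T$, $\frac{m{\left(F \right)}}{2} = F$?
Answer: $\frac{717}{488} \approx 1.4693$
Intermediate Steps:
$v = 0$ ($v = -5 + 5 = 0$)
$m{\left(F \right)} = 2 F$
$t{\left(T \right)} = 2 T$
$u{\left(P,p \right)} = \frac{1}{12 + P}$ ($u{\left(P,p \right)} = \frac{1}{P + 2 \cdot 6} = \frac{1}{P + 12} = \frac{1}{12 + P}$)
$X{\left(N \right)} = -2$ ($X{\left(N \right)} = -2 + 0 N 1 = -2 + 0 \cdot 1 = -2 + 0 = -2$)
$H{\left(r \right)} = 39 + 3 r$ ($H{\left(r \right)} = 3 \left(\left(15 + r\right) - 2\right) = 3 \left(13 + r\right) = 39 + 3 r$)
$\frac{H{\left(-252 \right)}}{m{\left(-244 \right)}} = \frac{39 + 3 \left(-252\right)}{2 \left(-244\right)} = \frac{39 - 756}{-488} = \left(-717\right) \left(- \frac{1}{488}\right) = \frac{717}{488}$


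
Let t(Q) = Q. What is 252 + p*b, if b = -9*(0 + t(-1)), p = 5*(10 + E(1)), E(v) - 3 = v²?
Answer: 882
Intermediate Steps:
E(v) = 3 + v²
p = 70 (p = 5*(10 + (3 + 1²)) = 5*(10 + (3 + 1)) = 5*(10 + 4) = 5*14 = 70)
b = 9 (b = -9*(0 - 1) = -9*(-1) = 9)
252 + p*b = 252 + 70*9 = 252 + 630 = 882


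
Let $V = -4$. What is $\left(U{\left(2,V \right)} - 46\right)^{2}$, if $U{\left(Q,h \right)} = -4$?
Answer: $2500$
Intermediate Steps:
$\left(U{\left(2,V \right)} - 46\right)^{2} = \left(-4 - 46\right)^{2} = \left(-50\right)^{2} = 2500$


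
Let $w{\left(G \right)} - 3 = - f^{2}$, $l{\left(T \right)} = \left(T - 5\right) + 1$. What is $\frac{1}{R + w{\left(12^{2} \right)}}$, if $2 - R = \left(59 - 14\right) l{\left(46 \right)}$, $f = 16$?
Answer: $- \frac{1}{2141} \approx -0.00046707$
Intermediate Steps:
$l{\left(T \right)} = -4 + T$ ($l{\left(T \right)} = \left(-5 + T\right) + 1 = -4 + T$)
$R = -1888$ ($R = 2 - \left(59 - 14\right) \left(-4 + 46\right) = 2 - 45 \cdot 42 = 2 - 1890 = -1888$)
$w{\left(G \right)} = -253$ ($w{\left(G \right)} = 3 - 16^{2} = 3 - 256 = -253$)
$\frac{1}{R + w{\left(12^{2} \right)}} = \frac{1}{-1888 - 253} = \frac{1}{-2141} = - \frac{1}{2141}$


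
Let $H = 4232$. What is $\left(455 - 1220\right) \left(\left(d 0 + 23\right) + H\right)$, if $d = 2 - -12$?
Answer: $-3255075$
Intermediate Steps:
$d = 14$ ($d = 2 + 12 = 14$)
$\left(455 - 1220\right) \left(\left(d 0 + 23\right) + H\right) = \left(455 - 1220\right) \left(\left(14 \cdot 0 + 23\right) + 4232\right) = - 765 \left(\left(0 + 23\right) + 4232\right) = - 765 \left(23 + 4232\right) = \left(-765\right) 4255 = -3255075$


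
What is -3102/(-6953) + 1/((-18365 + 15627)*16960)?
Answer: 144045954007/322872845440 ≈ 0.44614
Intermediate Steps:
-3102/(-6953) + 1/((-18365 + 15627)*16960) = -3102*(-1/6953) + (1/16960)/(-2738) = 3102/6953 - 1/2738*1/16960 = 3102/6953 - 1/46436480 = 144045954007/322872845440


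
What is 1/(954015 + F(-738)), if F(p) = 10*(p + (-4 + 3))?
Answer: 1/946625 ≈ 1.0564e-6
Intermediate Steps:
F(p) = -10 + 10*p (F(p) = 10*(p - 1) = 10*(-1 + p) = -10 + 10*p)
1/(954015 + F(-738)) = 1/(954015 + (-10 + 10*(-738))) = 1/(954015 + (-10 - 7380)) = 1/(954015 - 7390) = 1/946625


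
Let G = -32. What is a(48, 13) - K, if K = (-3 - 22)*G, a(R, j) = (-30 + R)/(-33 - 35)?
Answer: -27209/34 ≈ -800.26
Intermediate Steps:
a(R, j) = 15/34 - R/68 (a(R, j) = (-30 + R)/(-68) = (-30 + R)*(-1/68) = 15/34 - R/68)
K = 800 (K = (-3 - 22)*(-32) = -25*(-32) = 800)
a(48, 13) - K = (15/34 - 1/68*48) - 1*800 = (15/34 - 12/17) - 800 = -9/34 - 800 = -27209/34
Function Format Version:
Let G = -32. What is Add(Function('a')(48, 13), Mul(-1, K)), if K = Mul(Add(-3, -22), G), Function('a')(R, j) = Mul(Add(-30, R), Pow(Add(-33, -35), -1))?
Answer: Rational(-27209, 34) ≈ -800.26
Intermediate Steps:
Function('a')(R, j) = Add(Rational(15, 34), Mul(Rational(-1, 68), R)) (Function('a')(R, j) = Mul(Add(-30, R), Pow(-68, -1)) = Mul(Add(-30, R), Rational(-1, 68)) = Add(Rational(15, 34), Mul(Rational(-1, 68), R)))
K = 800 (K = Mul(Add(-3, -22), -32) = Mul(-25, -32) = 800)
Add(Function('a')(48, 13), Mul(-1, K)) = Add(Add(Rational(15, 34), Mul(Rational(-1, 68), 48)), Mul(-1, 800)) = Add(Add(Rational(15, 34), Rational(-12, 17)), -800) = Add(Rational(-9, 34), -800) = Rational(-27209, 34)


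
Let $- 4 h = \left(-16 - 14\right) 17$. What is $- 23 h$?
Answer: $- \frac{5865}{2} \approx -2932.5$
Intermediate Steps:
$h = \frac{255}{2}$ ($h = - \frac{\left(-16 - 14\right) 17}{4} = - \frac{\left(-30\right) 17}{4} = \left(- \frac{1}{4}\right) \left(-510\right) = \frac{255}{2} \approx 127.5$)
$- 23 h = \left(-23\right) \frac{255}{2} = - \frac{5865}{2}$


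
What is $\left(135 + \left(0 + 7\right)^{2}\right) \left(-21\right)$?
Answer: $-3864$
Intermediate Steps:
$\left(135 + \left(0 + 7\right)^{2}\right) \left(-21\right) = \left(135 + 7^{2}\right) \left(-21\right) = \left(135 + 49\right) \left(-21\right) = 184 \left(-21\right) = -3864$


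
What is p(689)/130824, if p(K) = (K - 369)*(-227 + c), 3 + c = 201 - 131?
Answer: -6400/16353 ≈ -0.39137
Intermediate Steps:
c = 67 (c = -3 + (201 - 131) = -3 + 70 = 67)
p(K) = 59040 - 160*K (p(K) = (K - 369)*(-227 + 67) = (-369 + K)*(-160) = 59040 - 160*K)
p(689)/130824 = (59040 - 160*689)/130824 = (59040 - 110240)*(1/130824) = -51200*1/130824 = -6400/16353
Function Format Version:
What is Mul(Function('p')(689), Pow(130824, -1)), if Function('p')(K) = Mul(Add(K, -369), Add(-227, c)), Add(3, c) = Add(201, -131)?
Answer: Rational(-6400, 16353) ≈ -0.39137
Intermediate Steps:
c = 67 (c = Add(-3, Add(201, -131)) = Add(-3, 70) = 67)
Function('p')(K) = Add(59040, Mul(-160, K)) (Function('p')(K) = Mul(Add(K, -369), Add(-227, 67)) = Mul(Add(-369, K), -160) = Add(59040, Mul(-160, K)))
Mul(Function('p')(689), Pow(130824, -1)) = Mul(Add(59040, Mul(-160, 689)), Pow(130824, -1)) = Mul(Add(59040, -110240), Rational(1, 130824)) = Mul(-51200, Rational(1, 130824)) = Rational(-6400, 16353)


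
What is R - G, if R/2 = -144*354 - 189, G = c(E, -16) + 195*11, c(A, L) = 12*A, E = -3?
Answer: -104439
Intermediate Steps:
G = 2109 (G = 12*(-3) + 195*11 = -36 + 2145 = 2109)
R = -102330 (R = 2*(-144*354 - 189) = 2*(-50976 - 189) = 2*(-51165) = -102330)
R - G = -102330 - 1*2109 = -102330 - 2109 = -104439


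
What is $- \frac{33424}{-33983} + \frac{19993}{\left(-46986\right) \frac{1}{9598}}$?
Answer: $- \frac{3259761519049}{798362619} \approx -4083.1$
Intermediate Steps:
$- \frac{33424}{-33983} + \frac{19993}{\left(-46986\right) \frac{1}{9598}} = \left(-33424\right) \left(- \frac{1}{33983}\right) + \frac{19993}{\left(-46986\right) \frac{1}{9598}} = \frac{33424}{33983} + \frac{19993}{- \frac{23493}{4799}} = \frac{33424}{33983} + 19993 \left(- \frac{4799}{23493}\right) = \frac{33424}{33983} - \frac{95946407}{23493} = - \frac{3259761519049}{798362619}$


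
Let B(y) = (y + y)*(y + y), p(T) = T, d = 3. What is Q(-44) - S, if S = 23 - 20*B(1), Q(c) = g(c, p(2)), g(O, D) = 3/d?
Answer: 58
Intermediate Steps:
g(O, D) = 1 (g(O, D) = 3/3 = 3*(⅓) = 1)
B(y) = 4*y² (B(y) = (2*y)*(2*y) = 4*y²)
Q(c) = 1
S = -57 (S = 23 - 80*1² = 23 - 80 = -57)
Q(-44) - S = 1 - 1*(-57) = 1 + 57 = 58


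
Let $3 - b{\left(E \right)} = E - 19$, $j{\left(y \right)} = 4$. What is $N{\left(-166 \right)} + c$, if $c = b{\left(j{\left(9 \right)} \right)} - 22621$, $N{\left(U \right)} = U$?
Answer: $-22769$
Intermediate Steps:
$b{\left(E \right)} = 22 - E$ ($b{\left(E \right)} = 3 - \left(E - 19\right) = 3 - \left(-19 + E\right) = 22 - E$)
$c = -22603$ ($c = \left(22 - 4\right) - 22621 = 18 - 22621 = -22603$)
$N{\left(-166 \right)} + c = -166 - 22603 = -22769$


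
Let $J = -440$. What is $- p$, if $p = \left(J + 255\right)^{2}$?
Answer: $-34225$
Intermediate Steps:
$p = 34225$ ($p = \left(-440 + 255\right)^{2} = \left(-185\right)^{2} = 34225$)
$- p = \left(-1\right) 34225 = -34225$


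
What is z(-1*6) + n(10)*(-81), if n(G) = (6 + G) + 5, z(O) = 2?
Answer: -1699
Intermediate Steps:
n(G) = 11 + G
z(-1*6) + n(10)*(-81) = 2 + (11 + 10)*(-81) = 2 + 21*(-81) = 2 - 1701 = -1699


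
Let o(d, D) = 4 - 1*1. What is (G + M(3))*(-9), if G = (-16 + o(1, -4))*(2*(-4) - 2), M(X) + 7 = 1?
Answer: -1116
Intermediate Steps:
o(d, D) = 3 (o(d, D) = 4 - 1 = 3)
M(X) = -6 (M(X) = -7 + 1 = -6)
G = 130 (G = (-16 + 3)*(2*(-4) - 2) = -13*(-8 - 2) = -13*(-10) = 130)
(G + M(3))*(-9) = (130 - 6)*(-9) = 124*(-9) = -1116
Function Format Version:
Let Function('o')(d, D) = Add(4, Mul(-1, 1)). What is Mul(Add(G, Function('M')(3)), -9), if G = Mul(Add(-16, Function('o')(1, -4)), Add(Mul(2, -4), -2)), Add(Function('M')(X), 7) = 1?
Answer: -1116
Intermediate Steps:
Function('o')(d, D) = 3 (Function('o')(d, D) = Add(4, -1) = 3)
Function('M')(X) = -6 (Function('M')(X) = Add(-7, 1) = -6)
G = 130 (G = Mul(Add(-16, 3), Add(Mul(2, -4), -2)) = Mul(-13, Add(-8, -2)) = Mul(-13, -10) = 130)
Mul(Add(G, Function('M')(3)), -9) = Mul(Add(130, -6), -9) = Mul(124, -9) = -1116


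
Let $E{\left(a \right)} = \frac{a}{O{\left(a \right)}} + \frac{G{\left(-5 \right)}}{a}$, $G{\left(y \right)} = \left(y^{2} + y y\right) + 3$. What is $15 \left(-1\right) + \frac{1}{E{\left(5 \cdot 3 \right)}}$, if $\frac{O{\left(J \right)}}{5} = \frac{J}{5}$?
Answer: $- \frac{1005}{68} \approx -14.779$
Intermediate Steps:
$O{\left(J \right)} = J$ ($O{\left(J \right)} = 5 \frac{J}{5} = J$)
$G{\left(y \right)} = 3 + 2 y^{2}$ ($G{\left(y \right)} = \left(y^{2} + y^{2}\right) + 3 = 2 y^{2} + 3 = 3 + 2 y^{2}$)
$E{\left(a \right)} = 1 + \frac{53}{a}$ ($E{\left(a \right)} = \frac{a}{a} + \frac{3 + 2 \left(-5\right)^{2}}{a} = 1 + \frac{3 + 2 \cdot 25}{a} = 1 + \frac{3 + 50}{a} = 1 + \frac{53}{a}$)
$15 \left(-1\right) + \frac{1}{E{\left(5 \cdot 3 \right)}} = 15 \left(-1\right) + \frac{1}{\frac{1}{5 \cdot 3} \left(53 + 5 \cdot 3\right)} = -15 + \frac{1}{\frac{1}{15} \left(53 + 15\right)} = -15 + \frac{1}{\frac{1}{15} \cdot 68} = -15 + \frac{1}{\frac{68}{15}} = -15 + \frac{15}{68} = - \frac{1005}{68}$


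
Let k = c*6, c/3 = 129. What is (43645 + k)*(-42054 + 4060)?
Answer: -1746470198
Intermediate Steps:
c = 387 (c = 3*129 = 387)
k = 2322 (k = 387*6 = 2322)
(43645 + k)*(-42054 + 4060) = (43645 + 2322)*(-42054 + 4060) = 45967*(-37994) = -1746470198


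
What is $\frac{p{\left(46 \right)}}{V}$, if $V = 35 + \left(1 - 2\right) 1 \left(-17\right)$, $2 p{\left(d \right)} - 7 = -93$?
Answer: $- \frac{43}{52} \approx -0.82692$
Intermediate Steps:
$p{\left(d \right)} = -43$ ($p{\left(d \right)} = \frac{7}{2} + \frac{1}{2} \left(-93\right) = \frac{7}{2} - \frac{93}{2} = -43$)
$V = 52$ ($V = 35 + \left(-1\right) 1 \left(-17\right) = 35 - -17 = 35 + 17 = 52$)
$\frac{p{\left(46 \right)}}{V} = - \frac{43}{52}$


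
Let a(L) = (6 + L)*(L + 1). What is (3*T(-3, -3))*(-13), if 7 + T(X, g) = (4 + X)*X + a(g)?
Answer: 624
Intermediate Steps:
a(L) = (1 + L)*(6 + L) (a(L) = (6 + L)*(1 + L) = (1 + L)*(6 + L))
T(X, g) = -1 + g**2 + 7*g + X*(4 + X) (T(X, g) = -7 + ((4 + X)*X + (6 + g**2 + 7*g)) = -7 + (X*(4 + X) + (6 + g**2 + 7*g)) = -7 + (6 + g**2 + 7*g + X*(4 + X)) = -1 + g**2 + 7*g + X*(4 + X))
(3*T(-3, -3))*(-13) = (3*(-1 + (-3)**2 + (-3)**2 + 4*(-3) + 7*(-3)))*(-13) = (3*(-1 + 9 + 9 - 12 - 21))*(-13) = (3*(-16))*(-13) = -48*(-13) = 624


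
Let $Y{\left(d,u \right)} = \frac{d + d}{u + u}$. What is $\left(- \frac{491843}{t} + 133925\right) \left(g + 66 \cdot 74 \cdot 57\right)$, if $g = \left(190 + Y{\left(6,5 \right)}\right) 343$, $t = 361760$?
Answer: $\frac{10415445957648017}{226100} \approx 4.6066 \cdot 10^{10}$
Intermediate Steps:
$Y{\left(d,u \right)} = \frac{d}{u}$ ($Y{\left(d,u \right)} = \frac{2 d}{2 u} = 2 d \frac{1}{2 u} = \frac{d}{u}$)
$g = \frac{327908}{5}$ ($g = \left(190 + \frac{6}{5}\right) 343 = \frac{956}{5} \cdot 343 = \frac{327908}{5} \approx 65582.0$)
$\left(- \frac{491843}{t} + 133925\right) \left(g + 66 \cdot 74 \cdot 57\right) = \left(- \frac{491843}{361760} + 133925\right) \left(\frac{327908}{5} + 66 \cdot 74 \cdot 57\right) = \left(\left(-491843\right) \frac{1}{361760} + 133925\right) \left(\frac{327908}{5} + 4884 \cdot 57\right) = \left(- \frac{491843}{361760} + 133925\right) \left(\frac{327908}{5} + 278388\right) = \frac{48448216157}{361760} \cdot \frac{1719848}{5} = \frac{10415445957648017}{226100}$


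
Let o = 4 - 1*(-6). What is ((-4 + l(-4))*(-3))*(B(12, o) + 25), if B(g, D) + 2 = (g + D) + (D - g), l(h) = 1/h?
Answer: 2193/4 ≈ 548.25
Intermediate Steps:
o = 10 (o = 4 + 6 = 10)
B(g, D) = -2 + 2*D (B(g, D) = -2 + ((g + D) + (D - g)) = -2 + ((D + g) + (D - g)) = -2 + 2*D)
((-4 + l(-4))*(-3))*(B(12, o) + 25) = ((-4 + 1/(-4))*(-3))*((-2 + 2*10) + 25) = ((-4 - ¼)*(-3))*((-2 + 20) + 25) = (-17/4*(-3))*(18 + 25) = (51/4)*43 = 2193/4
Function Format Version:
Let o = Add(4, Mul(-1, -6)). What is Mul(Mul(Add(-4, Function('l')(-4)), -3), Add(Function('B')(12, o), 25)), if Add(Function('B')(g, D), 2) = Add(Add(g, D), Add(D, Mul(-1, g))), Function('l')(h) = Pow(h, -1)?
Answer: Rational(2193, 4) ≈ 548.25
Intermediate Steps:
o = 10 (o = Add(4, 6) = 10)
Function('B')(g, D) = Add(-2, Mul(2, D)) (Function('B')(g, D) = Add(-2, Add(Add(g, D), Add(D, Mul(-1, g)))) = Add(-2, Add(Add(D, g), Add(D, Mul(-1, g)))) = Add(-2, Mul(2, D)))
Mul(Mul(Add(-4, Function('l')(-4)), -3), Add(Function('B')(12, o), 25)) = Mul(Mul(Add(-4, Pow(-4, -1)), -3), Add(Add(-2, Mul(2, 10)), 25)) = Mul(Mul(Add(-4, Rational(-1, 4)), -3), Add(Add(-2, 20), 25)) = Mul(Mul(Rational(-17, 4), -3), Add(18, 25)) = Mul(Rational(51, 4), 43) = Rational(2193, 4)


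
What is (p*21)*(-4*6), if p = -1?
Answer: 504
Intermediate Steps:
(p*21)*(-4*6) = (-1*21)*(-4*6) = -21*(-24) = 504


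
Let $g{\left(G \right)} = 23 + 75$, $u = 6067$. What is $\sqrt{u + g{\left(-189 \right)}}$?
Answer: $3 \sqrt{685} \approx 78.518$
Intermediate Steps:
$g{\left(G \right)} = 98$
$\sqrt{u + g{\left(-189 \right)}} = \sqrt{6067 + 98} = \sqrt{6165} = 3 \sqrt{685}$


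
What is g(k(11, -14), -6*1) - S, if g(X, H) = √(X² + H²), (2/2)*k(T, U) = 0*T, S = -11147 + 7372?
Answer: 3781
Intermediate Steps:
S = -3775
k(T, U) = 0 (k(T, U) = 0*T = 0)
g(X, H) = √(H² + X²)
g(k(11, -14), -6*1) - S = √((-6*1)² + 0²) - 1*(-3775) = √((-6)² + 0) + 3775 = √(36 + 0) + 3775 = √36 + 3775 = 6 + 3775 = 3781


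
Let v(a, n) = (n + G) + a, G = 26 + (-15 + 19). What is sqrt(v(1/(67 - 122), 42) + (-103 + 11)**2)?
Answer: sqrt(25821345)/55 ≈ 92.390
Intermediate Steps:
G = 30 (G = 26 + 4 = 30)
v(a, n) = 30 + a + n (v(a, n) = (n + 30) + a = (30 + n) + a = 30 + a + n)
sqrt(v(1/(67 - 122), 42) + (-103 + 11)**2) = sqrt((30 + 1/(67 - 122) + 42) + (-103 + 11)**2) = sqrt((30 + 1/(-55) + 42) + (-92)**2) = sqrt((30 - 1/55 + 42) + 8464) = sqrt(3959/55 + 8464) = sqrt(469479/55) = sqrt(25821345)/55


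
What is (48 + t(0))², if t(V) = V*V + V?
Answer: 2304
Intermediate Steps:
t(V) = V + V² (t(V) = V² + V = V + V²)
(48 + t(0))² = (48 + 0*(1 + 0))² = (48 + 0*1)² = (48 + 0)² = 48² = 2304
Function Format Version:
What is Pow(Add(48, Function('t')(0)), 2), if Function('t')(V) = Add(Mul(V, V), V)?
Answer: 2304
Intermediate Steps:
Function('t')(V) = Add(V, Pow(V, 2)) (Function('t')(V) = Add(Pow(V, 2), V) = Add(V, Pow(V, 2)))
Pow(Add(48, Function('t')(0)), 2) = Pow(Add(48, Mul(0, Add(1, 0))), 2) = Pow(Add(48, Mul(0, 1)), 2) = Pow(Add(48, 0), 2) = Pow(48, 2) = 2304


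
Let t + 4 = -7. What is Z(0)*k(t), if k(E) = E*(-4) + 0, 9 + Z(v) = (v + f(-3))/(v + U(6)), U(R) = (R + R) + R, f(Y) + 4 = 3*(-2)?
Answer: -3784/9 ≈ -420.44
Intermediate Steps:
t = -11 (t = -4 - 7 = -11)
f(Y) = -10 (f(Y) = -4 + 3*(-2) = -4 - 6 = -10)
U(R) = 3*R (U(R) = 2*R + R = 3*R)
Z(v) = -9 + (-10 + v)/(18 + v) (Z(v) = -9 + (v - 10)/(v + 3*6) = -9 + (-10 + v)/(v + 18) = -9 + (-10 + v)/(18 + v))
k(E) = -4*E (k(E) = -4*E + 0 = -4*E)
Z(0)*k(t) = (4*(-43 - 2*0)/(18 + 0))*(-4*(-11)) = (4*(-43 + 0)/18)*44 = (4*(1/18)*(-43))*44 = -86/9*44 = -3784/9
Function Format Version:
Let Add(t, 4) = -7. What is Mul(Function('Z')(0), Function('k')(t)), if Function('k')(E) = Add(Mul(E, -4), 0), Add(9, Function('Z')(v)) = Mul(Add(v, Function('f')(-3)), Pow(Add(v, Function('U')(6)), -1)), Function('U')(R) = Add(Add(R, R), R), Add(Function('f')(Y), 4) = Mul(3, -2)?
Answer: Rational(-3784, 9) ≈ -420.44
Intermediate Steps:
t = -11 (t = Add(-4, -7) = -11)
Function('f')(Y) = -10 (Function('f')(Y) = Add(-4, Mul(3, -2)) = Add(-4, -6) = -10)
Function('U')(R) = Mul(3, R) (Function('U')(R) = Add(Mul(2, R), R) = Mul(3, R))
Function('Z')(v) = Add(-9, Mul(Pow(Add(18, v), -1), Add(-10, v))) (Function('Z')(v) = Add(-9, Mul(Add(v, -10), Pow(Add(v, Mul(3, 6)), -1))) = Add(-9, Mul(Add(-10, v), Pow(Add(v, 18), -1))) = Add(-9, Mul(Add(-10, v), Pow(Add(18, v), -1))) = Add(-9, Mul(Pow(Add(18, v), -1), Add(-10, v))))
Function('k')(E) = Mul(-4, E) (Function('k')(E) = Add(Mul(-4, E), 0) = Mul(-4, E))
Mul(Function('Z')(0), Function('k')(t)) = Mul(Mul(4, Pow(Add(18, 0), -1), Add(-43, Mul(-2, 0))), Mul(-4, -11)) = Mul(Mul(4, Pow(18, -1), Add(-43, 0)), 44) = Mul(Mul(4, Rational(1, 18), -43), 44) = Mul(Rational(-86, 9), 44) = Rational(-3784, 9)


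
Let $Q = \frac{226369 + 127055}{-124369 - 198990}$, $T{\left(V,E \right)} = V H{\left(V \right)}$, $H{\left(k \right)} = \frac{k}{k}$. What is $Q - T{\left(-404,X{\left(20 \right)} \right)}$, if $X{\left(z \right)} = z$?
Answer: $\frac{130283612}{323359} \approx 402.91$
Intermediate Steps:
$H{\left(k \right)} = 1$
$T{\left(V,E \right)} = V$ ($T{\left(V,E \right)} = V 1 = V$)
$Q = - \frac{353424}{323359}$ ($Q = \frac{353424}{-323359} = 353424 \left(- \frac{1}{323359}\right) = - \frac{353424}{323359} \approx -1.093$)
$Q - T{\left(-404,X{\left(20 \right)} \right)} = - \frac{353424}{323359} - -404 = - \frac{353424}{323359} + 404 = \frac{130283612}{323359}$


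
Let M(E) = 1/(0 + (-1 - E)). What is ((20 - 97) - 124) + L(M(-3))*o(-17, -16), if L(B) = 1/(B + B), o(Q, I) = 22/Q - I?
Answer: -3167/17 ≈ -186.29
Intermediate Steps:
M(E) = 1/(-1 - E)
o(Q, I) = -I + 22/Q
L(B) = 1/(2*B)
((20 - 97) - 124) + L(M(-3))*o(-17, -16) = ((20 - 97) - 124) + (1/(2*((-1/(1 - 3)))))*(-1*(-16) + 22/(-17)) = (-77 - 124) + (1/(2*((-1/(-2)))))*(16 + 22*(-1/17)) = -201 + (1/(2*((-1*(-½)))))*(16 - 22/17) = -201 + (1/(2*(½)))*(250/17) = -201 + ((½)*2)*(250/17) = -201 + 1*(250/17) = -201 + 250/17 = -3167/17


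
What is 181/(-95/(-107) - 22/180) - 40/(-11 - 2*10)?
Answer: 54328850/228563 ≈ 237.70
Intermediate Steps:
181/(-95/(-107) - 22/180) - 40/(-11 - 2*10) = 181/(-95*(-1/107) - 22*1/180) - 40/(-11 - 20) = 181/(95/107 - 11/90) - 40/(-31) = 181/(7373/9630) - 40*(-1/31) = 181*(9630/7373) + 40/31 = 1743030/7373 + 40/31 = 54328850/228563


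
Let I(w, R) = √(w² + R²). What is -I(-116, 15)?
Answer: -√13681 ≈ -116.97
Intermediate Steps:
I(w, R) = √(R² + w²)
-I(-116, 15) = -√(15² + (-116)²) = -√(225 + 13456) = -√13681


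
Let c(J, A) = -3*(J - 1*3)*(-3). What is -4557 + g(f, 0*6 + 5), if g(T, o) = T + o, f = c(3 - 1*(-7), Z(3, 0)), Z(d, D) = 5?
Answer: -4489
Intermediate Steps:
c(J, A) = -27 + 9*J (c(J, A) = -3*(J - 3)*(-3) = -3*(-3 + J)*(-3) = (9 - 3*J)*(-3) = -27 + 9*J)
f = 63 (f = -27 + 9*(3 - 1*(-7)) = -27 + 9*(3 + 7) = -27 + 9*10 = -27 + 90 = 63)
-4557 + g(f, 0*6 + 5) = -4557 + (63 + (0*6 + 5)) = -4557 + (63 + (0 + 5)) = -4557 + (63 + 5) = -4557 + 68 = -4489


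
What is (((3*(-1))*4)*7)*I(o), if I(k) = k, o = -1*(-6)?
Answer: -504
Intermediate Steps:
o = 6
(((3*(-1))*4)*7)*I(o) = (((3*(-1))*4)*7)*6 = (-3*4*7)*6 = -12*7*6 = -84*6 = -504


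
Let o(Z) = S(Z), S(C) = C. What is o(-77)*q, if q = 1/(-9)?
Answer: 77/9 ≈ 8.5556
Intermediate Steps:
o(Z) = Z
q = -⅑ ≈ -0.11111
o(-77)*q = -77*(-⅑) = 77/9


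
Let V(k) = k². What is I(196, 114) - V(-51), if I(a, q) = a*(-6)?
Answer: -3777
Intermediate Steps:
I(a, q) = -6*a
I(196, 114) - V(-51) = -6*196 - 1*(-51)² = -1176 - 1*2601 = -1176 - 2601 = -3777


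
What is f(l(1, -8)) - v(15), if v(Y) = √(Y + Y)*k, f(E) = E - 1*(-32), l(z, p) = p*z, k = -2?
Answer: 24 + 2*√30 ≈ 34.954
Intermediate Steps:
f(E) = 32 + E (f(E) = E + 32 = 32 + E)
v(Y) = -2*√2*√Y (v(Y) = √(Y + Y)*(-2) = √(2*Y)*(-2) = (√2*√Y)*(-2) = -2*√2*√Y)
f(l(1, -8)) - v(15) = (32 - 8*1) - (-2)*√2*√15 = (32 - 8) - (-2)*√30 = 24 + 2*√30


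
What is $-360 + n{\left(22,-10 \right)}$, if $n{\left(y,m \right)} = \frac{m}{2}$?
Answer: $-365$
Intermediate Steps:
$n{\left(y,m \right)} = \frac{m}{2}$ ($n{\left(y,m \right)} = m \frac{1}{2} = \frac{m}{2}$)
$-360 + n{\left(22,-10 \right)} = -360 + \frac{1}{2} \left(-10\right) = -360 - 5 = -365$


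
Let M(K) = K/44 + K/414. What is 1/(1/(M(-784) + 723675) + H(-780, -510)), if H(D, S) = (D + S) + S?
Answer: -1647763091/2965973561523 ≈ -0.00055556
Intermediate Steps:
H(D, S) = D + 2*S
M(K) = 229*K/9108 (M(K) = K*(1/44) + K*(1/414) = K/44 + K/414 = 229*K/9108)
1/(1/(M(-784) + 723675) + H(-780, -510)) = 1/(1/((229/9108)*(-784) + 723675) + (-780 + 2*(-510))) = 1/(1/(-44884/2277 + 723675) + (-780 - 1020)) = 1/(1/(1647763091/2277) - 1800) = 1/(2277/1647763091 - 1800) = 1/(-2965973561523/1647763091) = -1647763091/2965973561523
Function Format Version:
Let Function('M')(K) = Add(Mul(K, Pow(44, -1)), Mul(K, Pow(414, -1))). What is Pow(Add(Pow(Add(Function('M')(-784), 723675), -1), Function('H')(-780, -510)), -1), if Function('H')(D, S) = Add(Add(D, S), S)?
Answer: Rational(-1647763091, 2965973561523) ≈ -0.00055556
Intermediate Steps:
Function('H')(D, S) = Add(D, Mul(2, S))
Function('M')(K) = Mul(Rational(229, 9108), K) (Function('M')(K) = Add(Mul(K, Rational(1, 44)), Mul(K, Rational(1, 414))) = Add(Mul(Rational(1, 44), K), Mul(Rational(1, 414), K)) = Mul(Rational(229, 9108), K))
Pow(Add(Pow(Add(Function('M')(-784), 723675), -1), Function('H')(-780, -510)), -1) = Pow(Add(Pow(Add(Mul(Rational(229, 9108), -784), 723675), -1), Add(-780, Mul(2, -510))), -1) = Pow(Add(Pow(Add(Rational(-44884, 2277), 723675), -1), Add(-780, -1020)), -1) = Pow(Add(Pow(Rational(1647763091, 2277), -1), -1800), -1) = Pow(Add(Rational(2277, 1647763091), -1800), -1) = Pow(Rational(-2965973561523, 1647763091), -1) = Rational(-1647763091, 2965973561523)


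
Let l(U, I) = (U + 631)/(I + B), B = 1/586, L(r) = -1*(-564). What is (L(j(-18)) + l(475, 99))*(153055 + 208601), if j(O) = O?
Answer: 12067945721856/58015 ≈ 2.0801e+8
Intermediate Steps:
L(r) = 564
B = 1/586 ≈ 0.0017065
l(U, I) = (631 + U)/(1/586 + I) (l(U, I) = (U + 631)/(I + 1/586) = (631 + U)/(1/586 + I))
(L(j(-18)) + l(475, 99))*(153055 + 208601) = (564 + 586*(631 + 475)/(1 + 586*99))*(153055 + 208601) = (564 + 586*1106/(1 + 58014))*361656 = (564 + 586*1106/58015)*361656 = (564 + 586*(1/58015)*1106)*361656 = (564 + 648116/58015)*361656 = (33368576/58015)*361656 = 12067945721856/58015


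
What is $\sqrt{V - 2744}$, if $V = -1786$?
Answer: $i \sqrt{4530} \approx 67.305 i$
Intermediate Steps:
$\sqrt{V - 2744} = \sqrt{-1786 - 2744} = \sqrt{-4530} = i \sqrt{4530}$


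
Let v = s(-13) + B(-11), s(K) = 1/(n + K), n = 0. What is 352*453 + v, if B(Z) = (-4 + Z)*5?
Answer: 2071952/13 ≈ 1.5938e+5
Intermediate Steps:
B(Z) = -20 + 5*Z
s(K) = 1/K (s(K) = 1/(0 + K) = 1/K)
v = -976/13 (v = 1/(-13) + (-20 + 5*(-11)) = -1/13 + (-20 - 55) = -1/13 - 75 = -976/13 ≈ -75.077)
352*453 + v = 352*453 - 976/13 = 159456 - 976/13 = 2071952/13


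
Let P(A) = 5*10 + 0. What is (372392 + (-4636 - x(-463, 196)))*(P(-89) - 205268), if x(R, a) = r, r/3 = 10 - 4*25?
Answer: -75525559668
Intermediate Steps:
r = -270 (r = 3*(10 - 4*25) = 3*(10 - 1*100) = 3*(10 - 100) = 3*(-90) = -270)
x(R, a) = -270
P(A) = 50 (P(A) = 50 + 0 = 50)
(372392 + (-4636 - x(-463, 196)))*(P(-89) - 205268) = (372392 + (-4636 - 1*(-270)))*(50 - 205268) = (372392 + (-4636 + 270))*(-205218) = (372392 - 4366)*(-205218) = 368026*(-205218) = -75525559668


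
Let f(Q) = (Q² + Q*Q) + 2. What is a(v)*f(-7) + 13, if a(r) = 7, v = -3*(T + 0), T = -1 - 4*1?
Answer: 713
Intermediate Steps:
T = -5 (T = -1 - 4 = -5)
f(Q) = 2 + 2*Q² (f(Q) = (Q² + Q²) + 2 = 2*Q² + 2 = 2 + 2*Q²)
v = 15 (v = -3*(-5 + 0) = -3*(-5) = 15)
a(v)*f(-7) + 13 = 7*(2 + 2*(-7)²) + 13 = 7*(2 + 2*49) + 13 = 7*(2 + 98) + 13 = 7*100 + 13 = 700 + 13 = 713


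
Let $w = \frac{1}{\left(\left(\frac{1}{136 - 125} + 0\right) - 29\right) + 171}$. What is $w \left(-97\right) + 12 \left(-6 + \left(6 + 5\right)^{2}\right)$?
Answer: $\frac{2155873}{1563} \approx 1379.3$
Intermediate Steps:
$w = \frac{11}{1563}$ ($w = \frac{1}{\left(\left(\frac{1}{11} + 0\right) - 29\right) + 171} = \frac{1}{\left(\frac{1}{11} - 29\right) + 171} = \frac{1}{- \frac{318}{11} + 171} = \frac{1}{\frac{1563}{11}} = \frac{11}{1563} \approx 0.0070377$)
$w \left(-97\right) + 12 \left(-6 + \left(6 + 5\right)^{2}\right) = \frac{11}{1563} \left(-97\right) + 12 \left(-6 + \left(6 + 5\right)^{2}\right) = - \frac{1067}{1563} + 12 \left(-6 + 11^{2}\right) = - \frac{1067}{1563} + 12 \left(-6 + 121\right) = - \frac{1067}{1563} + 12 \cdot 115 = - \frac{1067}{1563} + 1380 = \frac{2155873}{1563}$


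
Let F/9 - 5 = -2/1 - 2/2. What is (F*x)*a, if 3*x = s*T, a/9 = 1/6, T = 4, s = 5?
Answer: 180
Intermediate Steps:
a = 3/2 (a = 9/6 = 9*(⅙) = 3/2 ≈ 1.5000)
F = 18 (F = 45 + 9*(-2/1 - 2/2) = 45 + 9*(-2*1 - 2*½) = 45 + 9*(-2 - 1) = 45 + 9*(-3) = 45 - 27 = 18)
x = 20/3 (x = (5*4)/3 = (⅓)*20 = 20/3 ≈ 6.6667)
(F*x)*a = (18*(20/3))*(3/2) = 120*(3/2) = 180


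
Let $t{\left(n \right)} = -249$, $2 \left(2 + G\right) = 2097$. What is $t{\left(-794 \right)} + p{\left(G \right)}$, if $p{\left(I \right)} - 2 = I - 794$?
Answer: $\frac{11}{2} \approx 5.5$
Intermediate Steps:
$G = \frac{2093}{2}$ ($G = -2 + \frac{1}{2} \cdot 2097 = -2 + \frac{2097}{2} = \frac{2093}{2} \approx 1046.5$)
$p{\left(I \right)} = -792 + I$ ($p{\left(I \right)} = 2 + \left(I - 794\right) = 2 + \left(-794 + I\right) = -792 + I$)
$t{\left(-794 \right)} + p{\left(G \right)} = -249 + \left(-792 + \frac{2093}{2}\right) = -249 + \frac{509}{2} = \frac{11}{2}$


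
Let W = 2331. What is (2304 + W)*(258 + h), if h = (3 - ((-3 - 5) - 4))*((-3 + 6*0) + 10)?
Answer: 1682505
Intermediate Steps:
h = 105 (h = (3 - (-8 - 4))*((-3 + 0) + 10) = (3 - 1*(-12))*(-3 + 10) = (3 + 12)*7 = 15*7 = 105)
(2304 + W)*(258 + h) = (2304 + 2331)*(258 + 105) = 4635*363 = 1682505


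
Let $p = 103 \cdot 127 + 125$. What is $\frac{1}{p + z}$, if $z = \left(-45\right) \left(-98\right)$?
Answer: $\frac{1}{17616} \approx 5.6767 \cdot 10^{-5}$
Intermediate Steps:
$p = 13206$ ($p = 13081 + 125 = 13206$)
$z = 4410$
$\frac{1}{p + z} = \frac{1}{13206 + 4410} = \frac{1}{17616}$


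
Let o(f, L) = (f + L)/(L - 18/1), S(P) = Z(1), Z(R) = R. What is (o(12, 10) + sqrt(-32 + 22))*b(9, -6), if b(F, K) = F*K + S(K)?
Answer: 583/4 - 53*I*sqrt(10) ≈ 145.75 - 167.6*I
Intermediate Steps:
S(P) = 1
o(f, L) = (L + f)/(-18 + L) (o(f, L) = (L + f)/(L - 18*1) = (L + f)/(L - 18) = (L + f)/(-18 + L))
b(F, K) = 1 + F*K (b(F, K) = F*K + 1 = 1 + F*K)
(o(12, 10) + sqrt(-32 + 22))*b(9, -6) = ((10 + 12)/(-18 + 10) + sqrt(-32 + 22))*(1 + 9*(-6)) = (22/(-8) + sqrt(-10))*(1 - 54) = (-1/8*22 + I*sqrt(10))*(-53) = (-11/4 + I*sqrt(10))*(-53) = 583/4 - 53*I*sqrt(10)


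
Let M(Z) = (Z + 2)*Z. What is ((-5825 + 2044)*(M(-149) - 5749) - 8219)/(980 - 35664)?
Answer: 4698961/2668 ≈ 1761.2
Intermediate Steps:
M(Z) = Z*(2 + Z) (M(Z) = (2 + Z)*Z = Z*(2 + Z))
((-5825 + 2044)*(M(-149) - 5749) - 8219)/(980 - 35664) = ((-5825 + 2044)*(-149*(2 - 149) - 5749) - 8219)/(980 - 35664) = (-3781*(-149*(-147) - 5749) - 8219)/(-34684) = (-3781*(21903 - 5749) - 8219)*(-1/34684) = (-3781*16154 - 8219)*(-1/34684) = (-61078274 - 8219)*(-1/34684) = -61086493*(-1/34684) = 4698961/2668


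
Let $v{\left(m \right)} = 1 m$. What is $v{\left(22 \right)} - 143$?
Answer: $-121$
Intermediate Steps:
$v{\left(m \right)} = m$
$v{\left(22 \right)} - 143 = 22 - 143 = -121$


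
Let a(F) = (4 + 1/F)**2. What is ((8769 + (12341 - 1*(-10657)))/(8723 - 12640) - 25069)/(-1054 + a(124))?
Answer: 302067793408/12502511703 ≈ 24.161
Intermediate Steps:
((8769 + (12341 - 1*(-10657)))/(8723 - 12640) - 25069)/(-1054 + a(124)) = ((8769 + (12341 - 1*(-10657)))/(8723 - 12640) - 25069)/(-1054 + (1 + 4*124)**2/124**2) = ((8769 + (12341 + 10657))/(-3917) - 25069)/(-1054 + (1 + 496)**2/15376) = ((8769 + 22998)*(-1/3917) - 25069)/(-1054 + (1/15376)*497**2) = (31767*(-1/3917) - 25069)/(-1054 + (1/15376)*247009) = (-31767/3917 - 25069)/(-1054 + 247009/15376) = -98227040/(3917*(-15959295/15376)) = -98227040/3917*(-15376/15959295) = 302067793408/12502511703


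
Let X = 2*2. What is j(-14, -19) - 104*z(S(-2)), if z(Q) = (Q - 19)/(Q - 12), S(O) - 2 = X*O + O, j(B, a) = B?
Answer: -772/5 ≈ -154.40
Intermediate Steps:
X = 4
S(O) = 2 + 5*O (S(O) = 2 + (4*O + O) = 2 + 5*O)
z(Q) = (-19 + Q)/(-12 + Q)
j(-14, -19) - 104*z(S(-2)) = -14 - 104*(-19 + (2 + 5*(-2)))/(-12 + (2 + 5*(-2))) = -14 - 104*(-19 + (2 - 10))/(-12 + (2 - 10)) = -14 - 104*(-19 - 8)/(-12 - 8) = -14 - 104*(-27)/(-20) = -14 - (-26)*(-27)/5 = -14 - 104*27/20 = -14 - 702/5 = -772/5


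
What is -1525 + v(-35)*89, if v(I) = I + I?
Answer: -7755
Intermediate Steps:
v(I) = 2*I
-1525 + v(-35)*89 = -1525 + (2*(-35))*89 = -1525 - 70*89 = -1525 - 6230 = -7755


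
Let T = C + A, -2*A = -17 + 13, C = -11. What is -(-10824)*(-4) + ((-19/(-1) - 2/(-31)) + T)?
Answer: -1341864/31 ≈ -43286.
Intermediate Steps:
A = 2 (A = -(-17 + 13)/2 = -½*(-4) = 2)
T = -9 (T = -11 + 2 = -9)
-(-10824)*(-4) + ((-19/(-1) - 2/(-31)) + T) = -(-10824)*(-4) + ((-19/(-1) - 2/(-31)) - 9) = -132*328 + ((-19*(-1) - 2*(-1/31)) - 9) = -43296 + ((19 + 2/31) - 9) = -43296 + (591/31 - 9) = -43296 + 312/31 = -1341864/31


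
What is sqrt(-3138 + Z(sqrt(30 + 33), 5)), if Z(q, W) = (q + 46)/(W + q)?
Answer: sqrt(-15644 - 9411*sqrt(7))/sqrt(5 + 3*sqrt(7)) ≈ 55.981*I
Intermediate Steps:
Z(q, W) = (46 + q)/(W + q)
sqrt(-3138 + Z(sqrt(30 + 33), 5)) = sqrt(-3138 + (46 + sqrt(30 + 33))/(5 + sqrt(30 + 33))) = sqrt(-3138 + (46 + sqrt(63))/(5 + sqrt(63))) = sqrt(-3138 + (46 + 3*sqrt(7))/(5 + 3*sqrt(7)))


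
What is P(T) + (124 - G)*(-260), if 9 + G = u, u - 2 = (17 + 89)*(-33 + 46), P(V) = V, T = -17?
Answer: 324203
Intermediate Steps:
u = 1380 (u = 2 + (17 + 89)*(-33 + 46) = 2 + 106*13 = 2 + 1378 = 1380)
G = 1371 (G = -9 + 1380 = 1371)
P(T) + (124 - G)*(-260) = -17 + (124 - 1*1371)*(-260) = -17 + (124 - 1371)*(-260) = -17 - 1247*(-260) = -17 + 324220 = 324203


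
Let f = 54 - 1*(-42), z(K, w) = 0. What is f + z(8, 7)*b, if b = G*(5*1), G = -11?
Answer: 96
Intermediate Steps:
f = 96 (f = 54 + 42 = 96)
b = -55 ≈ -55.000
f + z(8, 7)*b = 96 + 0*(-55) = 96 + 0 = 96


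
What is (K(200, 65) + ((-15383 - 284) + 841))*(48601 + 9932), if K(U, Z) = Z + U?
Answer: -852299013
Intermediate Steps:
K(U, Z) = U + Z
(K(200, 65) + ((-15383 - 284) + 841))*(48601 + 9932) = ((200 + 65) + ((-15383 - 284) + 841))*(48601 + 9932) = (265 + (-15667 + 841))*58533 = (265 - 14826)*58533 = -14561*58533 = -852299013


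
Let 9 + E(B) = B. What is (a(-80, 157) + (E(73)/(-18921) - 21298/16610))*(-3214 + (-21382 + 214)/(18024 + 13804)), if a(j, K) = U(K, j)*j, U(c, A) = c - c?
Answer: 1033503942016682/250070853417 ≈ 4132.8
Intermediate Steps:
U(c, A) = 0
E(B) = -9 + B
a(j, K) = 0 (a(j, K) = 0*j = 0)
(a(-80, 157) + (E(73)/(-18921) - 21298/16610))*(-3214 + (-21382 + 214)/(18024 + 13804)) = (0 + ((-9 + 73)/(-18921) - 21298/16610))*(-3214 + (-21382 + 214)/(18024 + 13804)) = (0 + (64*(-1/18921) - 21298*1/16610))*(-3214 - 21168/31828) = (0 + (-64/18921 - 10649/8305))*(-3214 - 21168*1/31828) = (0 - 202021249/157138905)*(-3214 - 5292/7957) = -202021249/157138905*(-25579090/7957) = 1033503942016682/250070853417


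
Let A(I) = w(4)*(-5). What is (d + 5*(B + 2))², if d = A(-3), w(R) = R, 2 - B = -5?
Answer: 625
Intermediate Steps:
B = 7 (B = 2 - 1*(-5) = 2 + 5 = 7)
A(I) = -20 (A(I) = 4*(-5) = -20)
d = -20
(d + 5*(B + 2))² = (-20 + 5*(7 + 2))² = (-20 + 5*9)² = (-20 + 45)² = 25² = 625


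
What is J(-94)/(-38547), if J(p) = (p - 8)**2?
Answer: -1156/4283 ≈ -0.26990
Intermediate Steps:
J(p) = (-8 + p)**2
J(-94)/(-38547) = (-8 - 94)**2/(-38547) = (-102)**2*(-1/38547) = 10404*(-1/38547) = -1156/4283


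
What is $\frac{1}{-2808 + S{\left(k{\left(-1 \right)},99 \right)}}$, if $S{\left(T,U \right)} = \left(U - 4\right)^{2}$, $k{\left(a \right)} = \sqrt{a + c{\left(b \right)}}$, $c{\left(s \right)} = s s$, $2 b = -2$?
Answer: $\frac{1}{6217} \approx 0.00016085$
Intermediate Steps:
$b = -1$ ($b = \frac{1}{2} \left(-2\right) = -1$)
$c{\left(s \right)} = s^{2}$
$k{\left(a \right)} = \sqrt{1 + a}$ ($k{\left(a \right)} = \sqrt{a + \left(-1\right)^{2}} = \sqrt{a + 1} = \sqrt{1 + a}$)
$S{\left(T,U \right)} = \left(-4 + U\right)^{2}$
$\frac{1}{-2808 + S{\left(k{\left(-1 \right)},99 \right)}} = \frac{1}{-2808 + \left(-4 + 99\right)^{2}} = \frac{1}{-2808 + 95^{2}} = \frac{1}{-2808 + 9025} = \frac{1}{6217}$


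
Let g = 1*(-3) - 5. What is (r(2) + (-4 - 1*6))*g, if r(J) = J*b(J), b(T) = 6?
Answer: -16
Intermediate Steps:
g = -8 (g = -3 - 5 = -8)
r(J) = 6*J (r(J) = J*6 = 6*J)
(r(2) + (-4 - 1*6))*g = (6*2 + (-4 - 1*6))*(-8) = (12 + (-4 - 6))*(-8) = (12 - 10)*(-8) = 2*(-8) = -16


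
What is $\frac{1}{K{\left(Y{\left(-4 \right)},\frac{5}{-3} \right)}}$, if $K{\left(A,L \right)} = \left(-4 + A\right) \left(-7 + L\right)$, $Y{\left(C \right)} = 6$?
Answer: $- \frac{3}{52} \approx -0.057692$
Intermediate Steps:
$K{\left(A,L \right)} = \left(-7 + L\right) \left(-4 + A\right)$
$\frac{1}{K{\left(Y{\left(-4 \right)},\frac{5}{-3} \right)}} = \frac{1}{28 - 42 - 4 \frac{5}{-3} + 6 \frac{5}{-3}} = \frac{1}{28 - 42 - 4 \cdot 5 \left(- \frac{1}{3}\right) + 6 \cdot 5 \left(- \frac{1}{3}\right)} = \frac{1}{28 - 42 - - \frac{20}{3} + 6 \left(- \frac{5}{3}\right)} = \frac{1}{28 - 42 + \frac{20}{3} - 10} = \frac{1}{- \frac{52}{3}} = - \frac{3}{52}$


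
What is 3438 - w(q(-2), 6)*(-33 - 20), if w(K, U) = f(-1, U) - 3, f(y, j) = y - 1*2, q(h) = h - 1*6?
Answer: 3120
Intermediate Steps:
q(h) = -6 + h (q(h) = h - 6 = -6 + h)
f(y, j) = -2 + y (f(y, j) = y - 2 = -2 + y)
w(K, U) = -6 (w(K, U) = (-2 - 1) - 3 = -3 - 3 = -6)
3438 - w(q(-2), 6)*(-33 - 20) = 3438 - (-6)*(-33 - 20) = 3438 - (-6)*(-53) = 3438 - 1*318 = 3438 - 318 = 3120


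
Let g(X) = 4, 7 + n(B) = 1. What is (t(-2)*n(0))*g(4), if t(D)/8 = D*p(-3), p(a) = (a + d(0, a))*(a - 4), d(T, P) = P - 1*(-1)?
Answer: 13440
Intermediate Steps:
n(B) = -6 (n(B) = -7 + 1 = -6)
d(T, P) = 1 + P (d(T, P) = P + 1 = 1 + P)
p(a) = (1 + 2*a)*(-4 + a) (p(a) = (a + (1 + a))*(a - 4) = (1 + 2*a)*(-4 + a))
t(D) = 280*D (t(D) = 8*(D*(-4 - 7*(-3) + 2*(-3)**2)) = 8*(D*(-4 + 21 + 2*9)) = 8*(D*(-4 + 21 + 18)) = 8*(D*35) = 8*(35*D) = 280*D)
(t(-2)*n(0))*g(4) = ((280*(-2))*(-6))*4 = -560*(-6)*4 = 3360*4 = 13440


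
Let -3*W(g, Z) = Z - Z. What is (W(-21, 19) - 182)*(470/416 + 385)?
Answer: -562205/8 ≈ -70276.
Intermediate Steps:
W(g, Z) = 0 (W(g, Z) = -(Z - Z)/3 = -⅓*0 = 0)
(W(-21, 19) - 182)*(470/416 + 385) = (0 - 182)*(470/416 + 385) = -182*(470*(1/416) + 385) = -182*(235/208 + 385) = -182*80315/208 = -562205/8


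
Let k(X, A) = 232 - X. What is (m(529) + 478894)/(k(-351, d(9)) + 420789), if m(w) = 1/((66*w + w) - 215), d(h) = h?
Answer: 16870477833/14844092816 ≈ 1.1365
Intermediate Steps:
m(w) = 1/(-215 + 67*w) (m(w) = 1/(67*w - 215) = 1/(-215 + 67*w))
(m(529) + 478894)/(k(-351, d(9)) + 420789) = (1/(-215 + 67*529) + 478894)/((232 - 1*(-351)) + 420789) = (1/(-215 + 35443) + 478894)/((232 + 351) + 420789) = (1/35228 + 478894)/(583 + 420789) = (1/35228 + 478894)/421372 = (16870477833/35228)*(1/421372) = 16870477833/14844092816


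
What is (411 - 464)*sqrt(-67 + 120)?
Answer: -53*sqrt(53) ≈ -385.85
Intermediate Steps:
(411 - 464)*sqrt(-67 + 120) = -53*sqrt(53)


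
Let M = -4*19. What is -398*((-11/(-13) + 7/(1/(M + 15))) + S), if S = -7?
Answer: 2241138/13 ≈ 1.7240e+5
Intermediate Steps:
M = -76
-398*((-11/(-13) + 7/(1/(M + 15))) + S) = -398*((-11/(-13) + 7/(1/(-76 + 15))) - 7) = -398*((-11*(-1/13) + 7/(1/(-61))) - 7) = -398*((11/13 + 7/(-1/61)) - 7) = -398*((11/13 + 7*(-61)) - 7) = -398*((11/13 - 427) - 7) = -398*(-5540/13 - 7) = -398*(-5631/13) = 2241138/13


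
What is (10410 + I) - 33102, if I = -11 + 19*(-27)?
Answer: -23216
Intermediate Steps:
I = -524 (I = -11 - 513 = -524)
(10410 + I) - 33102 = (10410 - 524) - 33102 = 9886 - 33102 = -23216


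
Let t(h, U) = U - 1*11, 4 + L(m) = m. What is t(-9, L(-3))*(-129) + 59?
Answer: 2381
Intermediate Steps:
L(m) = -4 + m
t(h, U) = -11 + U (t(h, U) = U - 11 = -11 + U)
t(-9, L(-3))*(-129) + 59 = (-11 + (-4 - 3))*(-129) + 59 = (-11 - 7)*(-129) + 59 = -18*(-129) + 59 = 2322 + 59 = 2381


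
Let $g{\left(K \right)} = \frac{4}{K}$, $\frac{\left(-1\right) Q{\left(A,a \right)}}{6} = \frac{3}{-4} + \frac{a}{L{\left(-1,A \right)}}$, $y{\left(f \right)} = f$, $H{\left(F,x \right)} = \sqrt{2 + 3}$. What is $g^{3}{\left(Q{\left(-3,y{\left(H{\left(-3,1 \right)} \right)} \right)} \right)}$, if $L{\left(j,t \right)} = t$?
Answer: $1479168 - 661504 \sqrt{5} \approx 0.088612$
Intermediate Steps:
$H{\left(F,x \right)} = \sqrt{5}$
$Q{\left(A,a \right)} = \frac{9}{2} - \frac{6 a}{A}$ ($Q{\left(A,a \right)} = - 6 \left(\frac{3}{-4} + \frac{a}{A}\right) = - 6 \left(3 \left(- \frac{1}{4}\right) + \frac{a}{A}\right) = - 6 \left(- \frac{3}{4} + \frac{a}{A}\right) = \frac{9}{2} - \frac{6 a}{A}$)
$g^{3}{\left(Q{\left(-3,y{\left(H{\left(-3,1 \right)} \right)} \right)} \right)} = \left(\frac{4}{\frac{9}{2} - \frac{6 \sqrt{5}}{-3}}\right)^{3} = \left(\frac{4}{\frac{9}{2} - 6 \sqrt{5} \left(- \frac{1}{3}\right)}\right)^{3} = \left(\frac{4}{\frac{9}{2} + 2 \sqrt{5}}\right)^{3} = \frac{64}{\left(\frac{9}{2} + 2 \sqrt{5}\right)^{3}}$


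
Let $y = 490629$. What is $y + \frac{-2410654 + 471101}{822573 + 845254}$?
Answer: $\frac{116897479090}{238261} \approx 4.9063 \cdot 10^{5}$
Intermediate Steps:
$y + \frac{-2410654 + 471101}{822573 + 845254} = 490629 + \frac{-2410654 + 471101}{822573 + 845254} = 490629 - \frac{1939553}{1667827} = 490629 - \frac{277079}{238261} = \frac{116897479090}{238261}$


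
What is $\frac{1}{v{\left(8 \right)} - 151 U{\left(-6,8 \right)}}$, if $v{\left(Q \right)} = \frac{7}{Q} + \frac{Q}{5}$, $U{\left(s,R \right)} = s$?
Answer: $\frac{40}{36339} \approx 0.0011007$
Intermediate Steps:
$v{\left(Q \right)} = \frac{7}{Q} + \frac{Q}{5}$ ($v{\left(Q \right)} = \frac{7}{Q} + Q \frac{1}{5} = \frac{7}{Q} + \frac{Q}{5}$)
$\frac{1}{v{\left(8 \right)} - 151 U{\left(-6,8 \right)}} = \frac{1}{\left(\frac{7}{8} + \frac{1}{5} \cdot 8\right) - -906} = \frac{1}{\left(7 \cdot \frac{1}{8} + \frac{8}{5}\right) + 906} = \frac{1}{\left(\frac{7}{8} + \frac{8}{5}\right) + 906} = \frac{1}{\frac{99}{40} + 906} = \frac{1}{\frac{36339}{40}} = \frac{40}{36339}$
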